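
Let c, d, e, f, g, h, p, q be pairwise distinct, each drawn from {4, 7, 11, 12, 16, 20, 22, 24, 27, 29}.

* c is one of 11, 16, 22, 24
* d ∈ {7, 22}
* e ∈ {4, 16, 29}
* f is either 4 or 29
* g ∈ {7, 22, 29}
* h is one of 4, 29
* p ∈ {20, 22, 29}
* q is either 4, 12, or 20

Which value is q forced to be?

f and h share exactly the 2 values {4, 29}; by pigeonhole those values go to them, so strike 4, 29 from e, g, p, q.
e must be 16 (only option left). Remove 16 from c.
d and g between them cover only {7, 22} — a naked pair. Remove those values from c, p.
That leaves p = 20. Strike 20 from q.
So q = 12.

12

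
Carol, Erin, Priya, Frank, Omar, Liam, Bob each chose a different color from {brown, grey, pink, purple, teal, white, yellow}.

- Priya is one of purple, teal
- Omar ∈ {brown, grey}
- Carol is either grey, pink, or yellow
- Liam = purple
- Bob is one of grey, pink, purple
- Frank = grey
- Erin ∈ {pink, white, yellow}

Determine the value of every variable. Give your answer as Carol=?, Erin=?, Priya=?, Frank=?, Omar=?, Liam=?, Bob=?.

Frank's domain is down to {grey}, so Frank = grey. Remove grey from Carol, Omar, Bob.
Omar must be brown (only option left).
Liam has just one choice, so Liam = purple. Eliminate purple elsewhere: Priya, Bob.
That leaves Bob = pink. So Carol, Erin can't be pink.
That leaves Carol = yellow. Eliminate yellow elsewhere: Erin.
Erin has just one choice, so Erin = white.
Priya must be teal (only option left).

Carol=yellow, Erin=white, Priya=teal, Frank=grey, Omar=brown, Liam=purple, Bob=pink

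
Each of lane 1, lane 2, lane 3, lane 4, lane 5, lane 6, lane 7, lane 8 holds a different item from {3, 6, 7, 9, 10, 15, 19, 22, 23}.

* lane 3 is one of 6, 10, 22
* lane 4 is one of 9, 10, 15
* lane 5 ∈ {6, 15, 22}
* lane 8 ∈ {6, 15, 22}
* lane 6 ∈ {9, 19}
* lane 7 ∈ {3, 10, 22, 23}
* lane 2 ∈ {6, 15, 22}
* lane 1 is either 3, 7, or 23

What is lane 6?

19

The 3 variables lane 2, lane 5, lane 8 are confined to {6, 15, 22}, which locks those values in; drop them from lane 3, lane 4, lane 7.
lane 3's domain is down to {10}, so lane 3 = 10. Eliminate 10 elsewhere: lane 4, lane 7.
That leaves lane 4 = 9. So lane 6 can't be 9.
So lane 6 = 19.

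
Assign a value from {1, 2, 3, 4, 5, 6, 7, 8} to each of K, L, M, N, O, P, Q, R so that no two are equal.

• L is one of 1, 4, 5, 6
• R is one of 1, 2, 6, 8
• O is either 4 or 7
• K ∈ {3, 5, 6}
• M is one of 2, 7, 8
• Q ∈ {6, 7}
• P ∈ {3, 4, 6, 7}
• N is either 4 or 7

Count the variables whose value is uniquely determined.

4

N and O between them cover only {4, 7} — a naked pair. Remove those values from L, M, P, Q.
Q's domain is down to {6}, so Q = 6. Remove 6 from K, L, P, R.
P has just one choice, so P = 3. So K can't be 3.
K has just one choice, so K = 5. So L can't be 5.
L has just one choice, so L = 1. So R can't be 1.
Determined: K=5, L=1, P=3, Q=6. The other variables each still have more than one consistent value. That makes 4.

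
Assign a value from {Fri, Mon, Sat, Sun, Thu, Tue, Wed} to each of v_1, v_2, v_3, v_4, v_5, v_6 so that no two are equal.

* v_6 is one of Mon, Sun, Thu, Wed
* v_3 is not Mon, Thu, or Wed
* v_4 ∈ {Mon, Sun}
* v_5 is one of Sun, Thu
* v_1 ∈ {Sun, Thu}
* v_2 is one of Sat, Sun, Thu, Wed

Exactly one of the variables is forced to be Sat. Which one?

v_2

The 2 variables v_1 and v_5 are confined to {Sun, Thu}, which locks those values in; drop them from v_2, v_3, v_4, v_6.
That leaves v_4 = Mon. So v_6 can't be Mon.
v_6's domain is down to {Wed}, so v_6 = Wed. So v_2 can't be Wed.
So Sat goes to v_2.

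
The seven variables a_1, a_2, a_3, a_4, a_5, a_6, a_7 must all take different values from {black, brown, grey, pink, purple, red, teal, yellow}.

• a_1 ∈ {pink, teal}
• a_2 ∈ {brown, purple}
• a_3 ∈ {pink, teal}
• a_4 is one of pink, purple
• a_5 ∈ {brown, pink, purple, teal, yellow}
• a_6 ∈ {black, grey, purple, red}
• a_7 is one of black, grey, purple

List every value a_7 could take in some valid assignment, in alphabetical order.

a_1 and a_3 share exactly the 2 values {pink, teal}; by pigeonhole those values go to them, so strike pink, teal from a_4, a_5.
a_4's domain is down to {purple}, so a_4 = purple. Eliminate purple elsewhere: a_2, a_5, a_6, a_7.
a_2 has just one choice, so a_2 = brown. So a_5 can't be brown.
a_5 must be yellow (only option left).
No further eliminations apply; a_7 can still be any of black, grey.

black, grey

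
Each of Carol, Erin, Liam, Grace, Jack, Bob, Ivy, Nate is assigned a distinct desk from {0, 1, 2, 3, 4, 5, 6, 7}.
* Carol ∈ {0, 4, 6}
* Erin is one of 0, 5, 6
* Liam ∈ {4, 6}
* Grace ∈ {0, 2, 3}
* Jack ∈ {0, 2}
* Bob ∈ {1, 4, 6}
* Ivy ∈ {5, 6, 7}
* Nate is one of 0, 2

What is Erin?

5

The 8 variables together cover exactly {0, 1, 2, 3, 4, 5, 6, 7} — 8 values for 8 variables — and 1 appears only in Bob's list, so Bob = 1.
The 7 still-open variables draw from only 7 values {0, 2, 3, 4, 5, 6, 7}, so each is used; only Grace can be 3, hence Grace = 3.
Among the 6 still-open variables, 7 fits only Ivy (and all 6 values in {0, 2, 4, 5, 6, 7} must be used), so Ivy = 7.
The 5 still-open variables together cover exactly {0, 2, 4, 5, 6} — 5 values for 5 variables — and 5 appears only in Erin's list, so Erin = 5.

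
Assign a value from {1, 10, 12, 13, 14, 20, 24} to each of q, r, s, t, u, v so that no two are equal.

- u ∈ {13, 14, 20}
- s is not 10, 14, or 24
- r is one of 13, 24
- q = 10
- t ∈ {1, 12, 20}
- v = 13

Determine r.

24

q's domain is down to {10}, so q = 10.
That leaves v = 13. So r, s, u can't be 13.
So r = 24.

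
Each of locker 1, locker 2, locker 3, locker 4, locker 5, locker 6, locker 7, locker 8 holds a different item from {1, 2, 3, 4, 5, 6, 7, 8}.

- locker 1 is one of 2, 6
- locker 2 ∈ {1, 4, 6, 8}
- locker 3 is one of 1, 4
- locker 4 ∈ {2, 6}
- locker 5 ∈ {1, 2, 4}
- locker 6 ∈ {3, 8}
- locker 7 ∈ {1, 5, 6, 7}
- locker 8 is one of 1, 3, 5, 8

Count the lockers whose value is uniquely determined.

Among the 8 variables, 7 fits only locker 7 (and all 8 values in {1, 2, 3, 4, 5, 6, 7, 8} must be used), so locker 7 = 7.
Among the 7 still-open variables, 5 fits only locker 8 (and all 7 values in {1, 2, 3, 4, 5, 6, 8} must be used), so locker 8 = 5.
The 6 still-open variables draw from only 6 values {1, 2, 3, 4, 6, 8}, so each is used; only locker 6 can be 3, hence locker 6 = 3.
The 5 still-open variables together cover exactly {1, 2, 4, 6, 8} — 5 values for 5 variables — and 8 appears only in locker 2's list, so locker 2 = 8.
locker 1 and locker 4 between them cover only {2, 6} — a naked pair. Remove those values from locker 5.
Determined: locker 2=8, locker 6=3, locker 7=7, locker 8=5. The other lockers each still have more than one consistent value. That makes 4.

4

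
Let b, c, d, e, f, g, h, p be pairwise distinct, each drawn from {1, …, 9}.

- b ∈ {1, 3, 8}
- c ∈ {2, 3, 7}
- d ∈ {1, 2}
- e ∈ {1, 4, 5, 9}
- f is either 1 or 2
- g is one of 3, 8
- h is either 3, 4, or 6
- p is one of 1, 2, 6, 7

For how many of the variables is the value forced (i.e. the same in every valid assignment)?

d and f between them cover only {1, 2} — a naked pair. Remove those values from b, c, e, p.
The 2 variables b and g are confined to {3, 8}, which locks those values in; drop them from c, h.
That leaves c = 7. Remove 7 from p.
p must be 6 (only option left). Eliminate 6 elsewhere: h.
h has just one choice, so h = 4. Strike 4 from e.
Determined: c=7, h=4, p=6. The other variables each still have more than one consistent value. That makes 3.

3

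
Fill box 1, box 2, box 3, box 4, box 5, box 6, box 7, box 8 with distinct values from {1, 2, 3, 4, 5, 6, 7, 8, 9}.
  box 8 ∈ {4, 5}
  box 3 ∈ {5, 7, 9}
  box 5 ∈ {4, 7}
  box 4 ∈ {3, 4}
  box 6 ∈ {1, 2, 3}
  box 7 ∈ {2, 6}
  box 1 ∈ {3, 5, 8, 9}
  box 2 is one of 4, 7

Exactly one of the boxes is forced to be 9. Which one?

box 3

box 2 and box 5 share exactly the 2 values {4, 7}; by pigeonhole those values go to them, so strike 4, 7 from box 3, box 4, box 8.
That leaves box 4 = 3. Strike 3 from box 1, box 6.
box 8's domain is down to {5}, so box 8 = 5. Strike 5 from box 1, box 3.
So 9 goes to box 3.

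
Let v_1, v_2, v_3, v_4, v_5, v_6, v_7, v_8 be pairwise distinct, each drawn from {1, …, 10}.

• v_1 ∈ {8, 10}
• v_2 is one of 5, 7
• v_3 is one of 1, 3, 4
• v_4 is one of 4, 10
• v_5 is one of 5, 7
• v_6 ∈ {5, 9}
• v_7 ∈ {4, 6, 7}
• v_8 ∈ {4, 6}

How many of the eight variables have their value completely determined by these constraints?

v_2 and v_5 share exactly the 2 values {5, 7}; by pigeonhole those values go to them, so strike 5, 7 from v_6, v_7.
v_6 must be 9 (only option left).
The 2 variables v_7 and v_8 are confined to {4, 6}, which locks those values in; drop them from v_3, v_4.
v_4 has just one choice, so v_4 = 10. So v_1 can't be 10.
That leaves v_1 = 8.
Determined: v_1=8, v_4=10, v_6=9. The other variables each still have more than one consistent value. That makes 3.

3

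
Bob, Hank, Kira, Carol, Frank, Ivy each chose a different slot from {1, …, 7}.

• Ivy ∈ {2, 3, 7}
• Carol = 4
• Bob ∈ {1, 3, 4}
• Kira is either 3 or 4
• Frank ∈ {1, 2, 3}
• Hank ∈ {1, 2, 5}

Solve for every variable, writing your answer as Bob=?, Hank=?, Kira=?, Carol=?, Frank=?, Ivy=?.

Carol's domain is down to {4}, so Carol = 4. So Bob, Kira can't be 4.
That leaves Kira = 3. So Bob, Frank, Ivy can't be 3.
Bob's domain is down to {1}, so Bob = 1. So Hank, Frank can't be 1.
Frank has just one choice, so Frank = 2. Remove 2 from Hank, Ivy.
Ivy has just one choice, so Ivy = 7.
Hank's domain is down to {5}, so Hank = 5.

Bob=1, Hank=5, Kira=3, Carol=4, Frank=2, Ivy=7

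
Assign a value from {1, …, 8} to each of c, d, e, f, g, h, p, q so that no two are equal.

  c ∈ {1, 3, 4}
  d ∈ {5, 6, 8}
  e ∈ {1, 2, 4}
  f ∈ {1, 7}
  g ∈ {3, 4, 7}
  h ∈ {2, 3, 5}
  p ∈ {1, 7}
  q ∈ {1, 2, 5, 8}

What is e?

Among the 8 variables, 6 fits only d (and all 8 values in {1, 2, 3, 4, 5, 6, 7, 8} must be used), so d = 6.
The 7 still-open variables draw from only 7 values {1, 2, 3, 4, 5, 7, 8}, so each is used; only q can be 8, hence q = 8.
The 6 still-open variables together cover exactly {1, 2, 3, 4, 5, 7} — 6 values for 6 variables — and 5 appears only in h's list, so h = 5.
Among the 5 still-open variables, 2 fits only e (and all 5 values in {1, 2, 3, 4, 7} must be used), so e = 2.

2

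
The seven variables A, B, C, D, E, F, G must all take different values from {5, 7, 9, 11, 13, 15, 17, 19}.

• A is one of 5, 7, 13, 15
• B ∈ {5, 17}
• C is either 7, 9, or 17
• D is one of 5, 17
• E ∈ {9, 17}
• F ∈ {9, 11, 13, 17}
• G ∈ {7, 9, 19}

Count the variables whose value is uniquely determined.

B and D between them cover only {5, 17} — a naked pair. Remove those values from A, C, E, F.
E has just one choice, so E = 9. So C, F, G can't be 9.
C's domain is down to {7}, so C = 7. Eliminate 7 elsewhere: A, G.
G has just one choice, so G = 19.
Determined: C=7, E=9, G=19. The other variables each still have more than one consistent value. That makes 3.

3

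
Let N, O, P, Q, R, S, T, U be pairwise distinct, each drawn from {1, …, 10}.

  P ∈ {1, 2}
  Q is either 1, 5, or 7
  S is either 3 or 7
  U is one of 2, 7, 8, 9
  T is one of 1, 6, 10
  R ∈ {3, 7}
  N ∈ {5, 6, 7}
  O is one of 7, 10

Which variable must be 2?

R and S between them cover only {3, 7} — a naked pair. Remove those values from N, O, Q, U.
O has just one choice, so O = 10. So T can't be 10.
The 3 variables N, Q, T are confined to {1, 5, 6}, which locks those values in; drop them from P.
So 2 goes to P.

P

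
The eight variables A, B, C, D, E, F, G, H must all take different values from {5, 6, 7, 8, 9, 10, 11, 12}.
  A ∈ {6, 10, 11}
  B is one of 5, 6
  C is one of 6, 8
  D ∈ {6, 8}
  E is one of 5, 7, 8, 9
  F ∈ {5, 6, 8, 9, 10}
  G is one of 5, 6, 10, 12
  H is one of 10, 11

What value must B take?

Among the 8 variables, 7 fits only E (and all 8 values in {5, 6, 7, 8, 9, 10, 11, 12} must be used), so E = 7.
The 7 still-open variables draw from only 7 values {5, 6, 8, 9, 10, 11, 12}, so each is used; only F can be 9, hence F = 9.
The 6 still-open variables together cover exactly {5, 6, 8, 10, 11, 12} — 6 values for 6 variables — and 12 appears only in G's list, so G = 12.
Among the 5 still-open variables, 5 fits only B (and all 5 values in {5, 6, 8, 10, 11} must be used), so B = 5.

5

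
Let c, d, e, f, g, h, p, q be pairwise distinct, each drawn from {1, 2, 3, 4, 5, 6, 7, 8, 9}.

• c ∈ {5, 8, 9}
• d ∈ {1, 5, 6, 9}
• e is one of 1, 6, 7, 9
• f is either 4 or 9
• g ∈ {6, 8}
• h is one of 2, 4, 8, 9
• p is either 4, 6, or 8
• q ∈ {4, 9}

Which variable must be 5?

c

Among the 8 variables, 2 fits only h (and all 8 values in {1, 2, 4, 5, 6, 7, 8, 9} must be used), so h = 2.
Among the 7 still-open variables, 7 fits only e (and all 7 values in {1, 4, 5, 6, 7, 8, 9} must be used), so e = 7.
Among the 6 still-open variables, 1 fits only d (and all 6 values in {1, 4, 5, 6, 8, 9} must be used), so d = 1.
The 5 still-open variables together cover exactly {4, 5, 6, 8, 9} — 5 values for 5 variables — and 5 appears only in c's list, so c = 5.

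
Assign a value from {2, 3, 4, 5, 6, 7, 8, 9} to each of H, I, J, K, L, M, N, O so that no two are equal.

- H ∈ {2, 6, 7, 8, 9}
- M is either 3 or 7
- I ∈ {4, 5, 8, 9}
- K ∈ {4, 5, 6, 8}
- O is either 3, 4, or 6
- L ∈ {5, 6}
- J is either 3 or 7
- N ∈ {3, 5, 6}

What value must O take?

4

The 8 variables together cover exactly {2, 3, 4, 5, 6, 7, 8, 9} — 8 values for 8 variables — and 2 appears only in H's list, so H = 2.
Among the 7 still-open variables, 9 fits only I (and all 7 values in {3, 4, 5, 6, 7, 8, 9} must be used), so I = 9.
Among the 6 still-open variables, 8 fits only K (and all 6 values in {3, 4, 5, 6, 7, 8} must be used), so K = 8.
The 5 still-open variables draw from only 5 values {3, 4, 5, 6, 7}, so each is used; only O can be 4, hence O = 4.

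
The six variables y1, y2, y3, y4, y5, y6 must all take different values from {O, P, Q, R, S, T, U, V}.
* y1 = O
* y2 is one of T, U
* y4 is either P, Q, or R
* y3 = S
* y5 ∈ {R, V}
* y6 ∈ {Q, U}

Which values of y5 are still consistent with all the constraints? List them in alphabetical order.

R, V

y1's domain is down to {O}, so y1 = O.
y3 must be S (only option left).
No further eliminations apply; y5 can still be any of R, V.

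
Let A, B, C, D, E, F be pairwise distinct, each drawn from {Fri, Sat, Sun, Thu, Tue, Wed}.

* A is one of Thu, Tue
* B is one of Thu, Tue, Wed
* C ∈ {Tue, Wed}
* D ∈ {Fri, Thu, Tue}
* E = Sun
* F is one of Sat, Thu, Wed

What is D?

E must be Sun (only option left).
The 5 still-open variables together cover exactly {Fri, Sat, Thu, Tue, Wed} — 5 values for 5 variables — and Fri appears only in D's list, so D = Fri.

Fri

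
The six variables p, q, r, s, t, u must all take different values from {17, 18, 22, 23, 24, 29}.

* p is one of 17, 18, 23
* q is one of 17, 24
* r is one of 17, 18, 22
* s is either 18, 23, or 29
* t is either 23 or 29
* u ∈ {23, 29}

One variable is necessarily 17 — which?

p

The 6 variables together cover exactly {17, 18, 22, 23, 24, 29} — 6 values for 6 variables — and 22 appears only in r's list, so r = 22.
The 5 still-open variables draw from only 5 values {17, 18, 23, 24, 29}, so each is used; only q can be 24, hence q = 24.
The 4 still-open variables together cover exactly {17, 18, 23, 29} — 4 values for 4 variables — and 17 appears only in p's list, so p = 17.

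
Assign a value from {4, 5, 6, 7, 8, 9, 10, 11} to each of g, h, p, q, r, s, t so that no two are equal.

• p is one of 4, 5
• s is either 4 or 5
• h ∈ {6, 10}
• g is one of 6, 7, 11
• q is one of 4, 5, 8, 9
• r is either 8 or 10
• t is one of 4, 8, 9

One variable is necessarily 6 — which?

h

The 2 variables p and s are confined to {4, 5}, which locks those values in; drop them from q, t.
q and t share exactly the 2 values {8, 9}; by pigeonhole those values go to them, so strike 8, 9 from r.
r's domain is down to {10}, so r = 10. Eliminate 10 elsewhere: h.
So 6 goes to h.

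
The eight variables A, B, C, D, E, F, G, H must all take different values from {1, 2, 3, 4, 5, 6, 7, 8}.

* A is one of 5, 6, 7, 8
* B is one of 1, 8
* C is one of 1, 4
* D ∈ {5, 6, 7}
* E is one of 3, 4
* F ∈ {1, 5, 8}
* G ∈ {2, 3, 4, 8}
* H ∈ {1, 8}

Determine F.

5

The 8 variables draw from only 8 values {1, 2, 3, 4, 5, 6, 7, 8}, so each is used; only G can be 2, hence G = 2.
The 7 still-open variables together cover exactly {1, 3, 4, 5, 6, 7, 8} — 7 values for 7 variables — and 3 appears only in E's list, so E = 3.
The 6 still-open variables draw from only 6 values {1, 4, 5, 6, 7, 8}, so each is used; only C can be 4, hence C = 4.
B and H share exactly the 2 values {1, 8}; by pigeonhole those values go to them, so strike 1, 8 from A, F.
So F = 5.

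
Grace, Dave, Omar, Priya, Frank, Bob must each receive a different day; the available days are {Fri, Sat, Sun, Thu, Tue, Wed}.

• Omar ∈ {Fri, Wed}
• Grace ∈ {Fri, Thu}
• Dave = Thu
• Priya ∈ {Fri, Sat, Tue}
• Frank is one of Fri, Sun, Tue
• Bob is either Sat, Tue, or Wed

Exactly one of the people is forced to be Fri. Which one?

Grace

Dave must be Thu (only option left). Remove Thu from Grace.
So Fri goes to Grace.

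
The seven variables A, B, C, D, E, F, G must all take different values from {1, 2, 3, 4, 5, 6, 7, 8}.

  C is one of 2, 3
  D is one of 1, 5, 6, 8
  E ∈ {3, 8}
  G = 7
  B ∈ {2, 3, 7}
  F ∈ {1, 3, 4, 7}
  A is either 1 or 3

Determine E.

G's domain is down to {7}, so G = 7. Eliminate 7 elsewhere: B, F.
The 2 variables B and C are confined to {2, 3}, which locks those values in; drop them from A, E, F.
So E = 8.

8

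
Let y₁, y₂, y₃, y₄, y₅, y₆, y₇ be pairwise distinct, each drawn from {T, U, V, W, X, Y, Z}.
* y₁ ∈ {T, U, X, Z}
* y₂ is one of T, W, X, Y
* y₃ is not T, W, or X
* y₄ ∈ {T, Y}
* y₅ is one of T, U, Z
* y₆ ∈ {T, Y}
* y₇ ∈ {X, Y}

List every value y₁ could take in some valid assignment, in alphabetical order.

The 7 variables draw from only 7 values {T, U, V, W, X, Y, Z}, so each is used; only y₃ can be V, hence y₃ = V.
The 6 still-open variables draw from only 6 values {T, U, W, X, Y, Z}, so each is used; only y₂ can be W, hence y₂ = W.
y₄ and y₆ share exactly the 2 values {T, Y}; by pigeonhole those values go to them, so strike T, Y from y₁, y₅, y₇.
y₇'s domain is down to {X}, so y₇ = X. Eliminate X elsewhere: y₁.
No further eliminations apply; y₁ can still be any of U, Z.

U, Z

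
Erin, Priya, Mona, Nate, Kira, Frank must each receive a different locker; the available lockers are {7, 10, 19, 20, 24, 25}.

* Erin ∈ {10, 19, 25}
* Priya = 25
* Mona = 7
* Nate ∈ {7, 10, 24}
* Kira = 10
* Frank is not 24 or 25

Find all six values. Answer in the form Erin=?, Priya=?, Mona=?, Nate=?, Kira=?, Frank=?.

Erin=19, Priya=25, Mona=7, Nate=24, Kira=10, Frank=20

Priya must be 25 (only option left). Eliminate 25 elsewhere: Erin.
That leaves Mona = 7. So Nate, Frank can't be 7.
That leaves Kira = 10. So Erin, Nate, Frank can't be 10.
That leaves Erin = 19. So Frank can't be 19.
Nate's domain is down to {24}, so Nate = 24.
Frank must be 20 (only option left).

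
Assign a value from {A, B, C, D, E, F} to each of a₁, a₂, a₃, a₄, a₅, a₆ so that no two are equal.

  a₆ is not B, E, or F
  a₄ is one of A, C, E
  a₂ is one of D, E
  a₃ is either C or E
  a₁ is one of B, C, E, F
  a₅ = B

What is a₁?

a₅ has just one choice, so a₅ = B. Remove B from a₁.
The 5 still-open variables draw from only 5 values {A, C, D, E, F}, so each is used; only a₁ can be F, hence a₁ = F.

F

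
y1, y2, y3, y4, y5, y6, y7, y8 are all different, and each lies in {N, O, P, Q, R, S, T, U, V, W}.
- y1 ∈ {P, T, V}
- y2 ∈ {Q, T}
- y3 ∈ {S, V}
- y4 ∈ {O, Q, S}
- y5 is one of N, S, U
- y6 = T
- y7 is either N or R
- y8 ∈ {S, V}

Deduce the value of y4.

y6 has just one choice, so y6 = T. Eliminate T elsewhere: y1, y2.
y2 must be Q (only option left). Strike Q from y4.
The 2 variables y3 and y8 are confined to {S, V}, which locks those values in; drop them from y1, y4, y5.
So y4 = O.

O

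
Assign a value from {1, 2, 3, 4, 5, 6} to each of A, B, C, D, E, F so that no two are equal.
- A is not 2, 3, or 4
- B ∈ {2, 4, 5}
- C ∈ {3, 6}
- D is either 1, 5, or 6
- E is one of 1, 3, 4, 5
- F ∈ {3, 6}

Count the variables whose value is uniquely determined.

2

Among the 6 variables, 2 fits only B (and all 6 values in {1, 2, 3, 4, 5, 6} must be used), so B = 2.
The 5 still-open variables together cover exactly {1, 3, 4, 5, 6} — 5 values for 5 variables — and 4 appears only in E's list, so E = 4.
C and F between them cover only {3, 6} — a naked pair. Remove those values from A, D.
Determined: B=2, E=4. The other variables each still have more than one consistent value. That makes 2.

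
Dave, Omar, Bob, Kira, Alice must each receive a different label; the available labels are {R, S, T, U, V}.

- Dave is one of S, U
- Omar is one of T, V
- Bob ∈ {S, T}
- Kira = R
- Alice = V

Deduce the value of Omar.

T

Kira must be R (only option left).
Alice has just one choice, so Alice = V. Remove V from Omar.
So Omar = T.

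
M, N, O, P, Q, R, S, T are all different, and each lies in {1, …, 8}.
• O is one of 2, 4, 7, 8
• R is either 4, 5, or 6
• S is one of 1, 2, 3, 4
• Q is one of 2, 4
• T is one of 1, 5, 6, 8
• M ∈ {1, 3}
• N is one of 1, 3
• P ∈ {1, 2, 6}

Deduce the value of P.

Among the 8 variables, 7 fits only O (and all 8 values in {1, 2, 3, 4, 5, 6, 7, 8} must be used), so O = 7.
The 7 still-open variables draw from only 7 values {1, 2, 3, 4, 5, 6, 8}, so each is used; only T can be 8, hence T = 8.
Among the 6 still-open variables, 5 fits only R (and all 6 values in {1, 2, 3, 4, 5, 6} must be used), so R = 5.
The 5 still-open variables draw from only 5 values {1, 2, 3, 4, 6}, so each is used; only P can be 6, hence P = 6.

6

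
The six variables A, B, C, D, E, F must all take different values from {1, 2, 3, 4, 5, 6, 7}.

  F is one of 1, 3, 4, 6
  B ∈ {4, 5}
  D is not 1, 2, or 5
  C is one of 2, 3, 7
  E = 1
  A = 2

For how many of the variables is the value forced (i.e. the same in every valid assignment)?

A must be 2 (only option left). Eliminate 2 elsewhere: C.
E has just one choice, so E = 1. Strike 1 from F.
Determined: A=2, E=1. The other variables each still have more than one consistent value. That makes 2.

2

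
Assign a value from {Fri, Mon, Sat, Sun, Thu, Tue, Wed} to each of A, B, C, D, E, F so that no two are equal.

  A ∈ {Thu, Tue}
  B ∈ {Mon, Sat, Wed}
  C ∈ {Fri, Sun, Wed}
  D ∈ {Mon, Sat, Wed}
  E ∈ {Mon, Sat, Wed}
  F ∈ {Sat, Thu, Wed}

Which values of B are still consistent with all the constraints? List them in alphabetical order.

Mon, Sat, Wed

The 3 variables B, D, E are confined to {Mon, Sat, Wed}, which locks those values in; drop them from C, F.
F's domain is down to {Thu}, so F = Thu. Remove Thu from A.
That leaves A = Tue.
No further eliminations apply; B can still be any of Mon, Sat, Wed.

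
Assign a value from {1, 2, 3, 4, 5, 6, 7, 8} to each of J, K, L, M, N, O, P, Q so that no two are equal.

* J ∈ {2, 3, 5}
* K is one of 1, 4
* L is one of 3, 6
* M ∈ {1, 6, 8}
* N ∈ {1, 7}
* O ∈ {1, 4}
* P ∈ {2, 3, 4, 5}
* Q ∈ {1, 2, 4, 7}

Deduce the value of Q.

Among the 8 variables, 8 fits only M (and all 8 values in {1, 2, 3, 4, 5, 6, 7, 8} must be used), so M = 8.
The 7 still-open variables together cover exactly {1, 2, 3, 4, 5, 6, 7} — 7 values for 7 variables — and 6 appears only in L's list, so L = 6.
K and O share exactly the 2 values {1, 4}; by pigeonhole those values go to them, so strike 1, 4 from N, P, Q.
N must be 7 (only option left). Remove 7 from Q.
So Q = 2.

2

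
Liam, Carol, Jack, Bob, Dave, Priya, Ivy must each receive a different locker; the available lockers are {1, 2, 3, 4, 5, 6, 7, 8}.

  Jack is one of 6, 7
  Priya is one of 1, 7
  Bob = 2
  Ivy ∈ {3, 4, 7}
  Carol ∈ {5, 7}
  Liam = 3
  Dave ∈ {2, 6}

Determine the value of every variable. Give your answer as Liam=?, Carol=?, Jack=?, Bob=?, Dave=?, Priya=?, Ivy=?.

Liam's domain is down to {3}, so Liam = 3. Remove 3 from Ivy.
Bob's domain is down to {2}, so Bob = 2. So Dave can't be 2.
That leaves Dave = 6. Strike 6 from Jack.
Jack's domain is down to {7}, so Jack = 7. Eliminate 7 elsewhere: Carol, Priya, Ivy.
That leaves Priya = 1.
Ivy has just one choice, so Ivy = 4.
That leaves Carol = 5.

Liam=3, Carol=5, Jack=7, Bob=2, Dave=6, Priya=1, Ivy=4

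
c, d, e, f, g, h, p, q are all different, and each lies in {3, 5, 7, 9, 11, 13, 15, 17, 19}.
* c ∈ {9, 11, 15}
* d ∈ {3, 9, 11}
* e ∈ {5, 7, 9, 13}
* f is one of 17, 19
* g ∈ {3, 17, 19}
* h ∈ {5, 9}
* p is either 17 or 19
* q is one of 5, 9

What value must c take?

f and p share exactly the 2 values {17, 19}; by pigeonhole those values go to them, so strike 17, 19 from g.
That leaves g = 3. So d can't be 3.
h and q share exactly the 2 values {5, 9}; by pigeonhole those values go to them, so strike 5, 9 from c, d, e.
d must be 11 (only option left). Remove 11 from c.
So c = 15.

15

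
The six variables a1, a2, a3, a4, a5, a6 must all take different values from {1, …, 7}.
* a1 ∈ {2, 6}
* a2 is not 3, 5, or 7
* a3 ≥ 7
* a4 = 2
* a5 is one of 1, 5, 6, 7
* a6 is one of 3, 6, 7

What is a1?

a3 must be 7 (only option left). So a5, a6 can't be 7.
a4 must be 2 (only option left). Remove 2 from a1, a2.
So a1 = 6.

6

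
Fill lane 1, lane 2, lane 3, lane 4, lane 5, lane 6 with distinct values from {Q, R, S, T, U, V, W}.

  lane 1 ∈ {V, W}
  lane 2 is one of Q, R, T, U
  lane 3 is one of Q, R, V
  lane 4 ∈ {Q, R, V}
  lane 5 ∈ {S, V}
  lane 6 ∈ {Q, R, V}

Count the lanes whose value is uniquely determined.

2

lane 3, lane 4, lane 6 share exactly the 3 values {Q, R, V}; by pigeonhole those values go to them, so strike Q, R, V from lane 1, lane 2, lane 5.
That leaves lane 1 = W.
lane 5 has just one choice, so lane 5 = S.
Determined: lane 1=W, lane 5=S. The other lanes each still have more than one consistent value. That makes 2.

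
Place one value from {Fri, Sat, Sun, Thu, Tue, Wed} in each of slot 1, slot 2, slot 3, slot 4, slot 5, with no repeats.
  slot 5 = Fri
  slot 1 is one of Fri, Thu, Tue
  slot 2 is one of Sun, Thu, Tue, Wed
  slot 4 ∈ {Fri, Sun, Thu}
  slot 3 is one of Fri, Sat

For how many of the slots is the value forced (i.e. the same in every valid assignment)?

2

slot 5 has just one choice, so slot 5 = Fri. So slot 1, slot 3, slot 4 can't be Fri.
That leaves slot 3 = Sat.
Determined: slot 3=Sat, slot 5=Fri. The other slots each still have more than one consistent value. That makes 2.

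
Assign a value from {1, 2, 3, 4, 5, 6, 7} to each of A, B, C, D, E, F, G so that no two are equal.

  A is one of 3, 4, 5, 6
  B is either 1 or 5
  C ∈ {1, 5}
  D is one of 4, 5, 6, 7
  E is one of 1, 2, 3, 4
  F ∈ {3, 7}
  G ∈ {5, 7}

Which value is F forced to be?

The 7 variables together cover exactly {1, 2, 3, 4, 5, 6, 7} — 7 values for 7 variables — and 2 appears only in E's list, so E = 2.
The 2 variables B and C are confined to {1, 5}, which locks those values in; drop them from A, D, G.
G's domain is down to {7}, so G = 7. Remove 7 from D, F.
So F = 3.

3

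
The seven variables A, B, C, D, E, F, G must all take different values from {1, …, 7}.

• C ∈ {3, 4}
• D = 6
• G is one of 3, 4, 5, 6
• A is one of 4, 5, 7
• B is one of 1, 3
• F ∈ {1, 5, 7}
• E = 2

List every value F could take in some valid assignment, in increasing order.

D has just one choice, so D = 6. So G can't be 6.
E has just one choice, so E = 2.
No further eliminations apply; F can still be any of 1, 5, 7.

1, 5, 7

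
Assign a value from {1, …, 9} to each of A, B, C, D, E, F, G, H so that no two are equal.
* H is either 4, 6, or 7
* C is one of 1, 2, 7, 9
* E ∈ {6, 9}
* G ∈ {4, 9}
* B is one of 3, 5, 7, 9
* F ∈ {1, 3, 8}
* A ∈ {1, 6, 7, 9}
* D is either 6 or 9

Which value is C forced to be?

2

The 2 variables D and E are confined to {6, 9}, which locks those values in; drop them from A, B, C, G, H.
That leaves G = 4. Eliminate 4 elsewhere: H.
H must be 7 (only option left). So A, B, C can't be 7.
That leaves A = 1. Strike 1 from C, F.
So C = 2.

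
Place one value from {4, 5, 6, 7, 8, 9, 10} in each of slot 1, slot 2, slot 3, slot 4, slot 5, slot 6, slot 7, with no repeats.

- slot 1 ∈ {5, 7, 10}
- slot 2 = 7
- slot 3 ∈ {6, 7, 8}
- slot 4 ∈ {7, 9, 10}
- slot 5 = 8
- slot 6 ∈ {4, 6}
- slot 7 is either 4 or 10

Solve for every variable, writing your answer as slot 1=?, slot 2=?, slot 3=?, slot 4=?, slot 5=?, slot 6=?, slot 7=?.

slot 1=5, slot 2=7, slot 3=6, slot 4=9, slot 5=8, slot 6=4, slot 7=10

slot 2 has just one choice, so slot 2 = 7. Remove 7 from slot 1, slot 3, slot 4.
slot 5's domain is down to {8}, so slot 5 = 8. Strike 8 from slot 3.
slot 3 has just one choice, so slot 3 = 6. Eliminate 6 elsewhere: slot 6.
slot 6's domain is down to {4}, so slot 6 = 4. So slot 7 can't be 4.
slot 7 must be 10 (only option left). Strike 10 from slot 1, slot 4.
That leaves slot 1 = 5.
slot 4 has just one choice, so slot 4 = 9.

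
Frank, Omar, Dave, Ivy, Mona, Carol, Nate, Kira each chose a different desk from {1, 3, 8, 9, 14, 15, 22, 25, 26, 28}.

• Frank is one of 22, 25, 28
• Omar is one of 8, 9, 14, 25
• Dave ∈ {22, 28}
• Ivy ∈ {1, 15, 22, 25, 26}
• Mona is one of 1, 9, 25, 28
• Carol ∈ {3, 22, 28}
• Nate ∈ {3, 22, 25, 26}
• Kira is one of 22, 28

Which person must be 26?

Dave and Kira share exactly the 2 values {22, 28}; by pigeonhole those values go to them, so strike 22, 28 from Frank, Ivy, Mona, Carol, Nate.
Frank's domain is down to {25}, so Frank = 25. Remove 25 from Omar, Ivy, Mona, Nate.
That leaves Carol = 3. Strike 3 from Nate.
So 26 goes to Nate.

Nate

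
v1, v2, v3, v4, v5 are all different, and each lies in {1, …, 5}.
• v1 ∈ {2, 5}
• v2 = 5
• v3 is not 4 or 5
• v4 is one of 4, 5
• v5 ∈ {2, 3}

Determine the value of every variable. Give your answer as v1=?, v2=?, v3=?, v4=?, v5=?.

v2's domain is down to {5}, so v2 = 5. Eliminate 5 elsewhere: v1, v4.
v4 has just one choice, so v4 = 4.
v1's domain is down to {2}, so v1 = 2. Eliminate 2 elsewhere: v3, v5.
v5's domain is down to {3}, so v5 = 3. Strike 3 from v3.
That leaves v3 = 1.

v1=2, v2=5, v3=1, v4=4, v5=3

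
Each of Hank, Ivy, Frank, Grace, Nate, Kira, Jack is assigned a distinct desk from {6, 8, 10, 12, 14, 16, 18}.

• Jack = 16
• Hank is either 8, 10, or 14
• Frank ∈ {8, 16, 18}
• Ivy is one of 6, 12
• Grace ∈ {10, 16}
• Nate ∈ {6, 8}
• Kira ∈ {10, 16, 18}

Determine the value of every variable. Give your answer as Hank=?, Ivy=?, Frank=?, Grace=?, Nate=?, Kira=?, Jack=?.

Hank=14, Ivy=12, Frank=8, Grace=10, Nate=6, Kira=18, Jack=16

Jack's domain is down to {16}, so Jack = 16. Remove 16 from Frank, Grace, Kira.
Grace has just one choice, so Grace = 10. Eliminate 10 elsewhere: Hank, Kira.
Kira must be 18 (only option left). Eliminate 18 elsewhere: Frank.
Frank has just one choice, so Frank = 8. Remove 8 from Hank, Nate.
Nate's domain is down to {6}, so Nate = 6. Remove 6 from Ivy.
Hank's domain is down to {14}, so Hank = 14.
Ivy must be 12 (only option left).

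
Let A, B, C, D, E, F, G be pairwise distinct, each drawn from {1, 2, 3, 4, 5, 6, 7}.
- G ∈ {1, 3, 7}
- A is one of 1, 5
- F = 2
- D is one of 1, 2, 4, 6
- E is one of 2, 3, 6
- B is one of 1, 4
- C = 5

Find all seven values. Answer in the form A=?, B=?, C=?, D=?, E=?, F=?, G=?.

C has just one choice, so C = 5. Strike 5 from A.
That leaves F = 2. Strike 2 from D, E.
A's domain is down to {1}, so A = 1. Remove 1 from B, D, G.
B must be 4 (only option left). So D can't be 4.
D's domain is down to {6}, so D = 6. Strike 6 from E.
E must be 3 (only option left). Strike 3 from G.
G must be 7 (only option left).

A=1, B=4, C=5, D=6, E=3, F=2, G=7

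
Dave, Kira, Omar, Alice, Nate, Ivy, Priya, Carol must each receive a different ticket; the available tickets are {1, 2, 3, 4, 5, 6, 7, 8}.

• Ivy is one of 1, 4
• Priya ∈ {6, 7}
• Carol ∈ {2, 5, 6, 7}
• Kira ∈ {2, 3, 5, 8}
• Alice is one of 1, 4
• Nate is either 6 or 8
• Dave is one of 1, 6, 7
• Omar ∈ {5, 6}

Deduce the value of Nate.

The 8 variables together cover exactly {1, 2, 3, 4, 5, 6, 7, 8} — 8 values for 8 variables — and 3 appears only in Kira's list, so Kira = 3.
The 7 still-open variables draw from only 7 values {1, 2, 4, 5, 6, 7, 8}, so each is used; only Carol can be 2, hence Carol = 2.
The 6 still-open variables together cover exactly {1, 4, 5, 6, 7, 8} — 6 values for 6 variables — and 5 appears only in Omar's list, so Omar = 5.
The 5 still-open variables together cover exactly {1, 4, 6, 7, 8} — 5 values for 5 variables — and 8 appears only in Nate's list, so Nate = 8.

8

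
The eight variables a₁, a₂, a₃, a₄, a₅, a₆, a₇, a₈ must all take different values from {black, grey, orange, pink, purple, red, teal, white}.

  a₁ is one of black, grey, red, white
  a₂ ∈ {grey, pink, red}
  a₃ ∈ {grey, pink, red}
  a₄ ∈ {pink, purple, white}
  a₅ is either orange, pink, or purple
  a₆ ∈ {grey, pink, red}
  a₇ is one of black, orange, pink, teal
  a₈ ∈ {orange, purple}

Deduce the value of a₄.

white

The 8 variables together cover exactly {black, grey, orange, pink, purple, red, teal, white} — 8 values for 8 variables — and teal appears only in a₇'s list, so a₇ = teal.
Among the 7 still-open variables, black fits only a₁ (and all 7 values in {black, grey, orange, pink, purple, red, white} must be used), so a₁ = black.
Among the 6 still-open variables, white fits only a₄ (and all 6 values in {grey, orange, pink, purple, red, white} must be used), so a₄ = white.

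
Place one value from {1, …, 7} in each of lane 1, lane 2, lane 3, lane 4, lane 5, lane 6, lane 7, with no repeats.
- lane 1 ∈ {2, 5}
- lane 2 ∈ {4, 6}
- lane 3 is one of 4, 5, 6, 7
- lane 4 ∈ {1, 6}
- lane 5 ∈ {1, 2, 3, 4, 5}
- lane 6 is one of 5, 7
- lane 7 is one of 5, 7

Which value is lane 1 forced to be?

The 7 variables together cover exactly {1, 2, 3, 4, 5, 6, 7} — 7 values for 7 variables — and 3 appears only in lane 5's list, so lane 5 = 3.
Among the 6 still-open variables, 1 fits only lane 4 (and all 6 values in {1, 2, 4, 5, 6, 7} must be used), so lane 4 = 1.
Among the 5 still-open variables, 2 fits only lane 1 (and all 5 values in {2, 4, 5, 6, 7} must be used), so lane 1 = 2.

2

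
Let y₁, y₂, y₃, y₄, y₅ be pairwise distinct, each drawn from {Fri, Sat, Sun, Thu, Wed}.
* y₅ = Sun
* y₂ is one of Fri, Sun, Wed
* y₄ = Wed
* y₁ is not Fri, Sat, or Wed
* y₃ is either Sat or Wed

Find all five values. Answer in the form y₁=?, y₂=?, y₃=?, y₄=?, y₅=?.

y₄'s domain is down to {Wed}, so y₄ = Wed. So y₂, y₃ can't be Wed.
y₅ must be Sun (only option left). Remove Sun from y₁, y₂.
That leaves y₁ = Thu.
That leaves y₂ = Fri.
That leaves y₃ = Sat.

y₁=Thu, y₂=Fri, y₃=Sat, y₄=Wed, y₅=Sun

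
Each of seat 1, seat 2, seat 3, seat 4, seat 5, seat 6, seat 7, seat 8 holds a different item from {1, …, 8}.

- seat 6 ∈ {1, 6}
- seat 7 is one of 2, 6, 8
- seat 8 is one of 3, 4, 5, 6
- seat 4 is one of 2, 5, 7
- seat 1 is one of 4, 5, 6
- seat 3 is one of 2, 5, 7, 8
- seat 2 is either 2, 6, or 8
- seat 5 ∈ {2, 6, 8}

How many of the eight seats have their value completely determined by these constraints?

3

The 8 variables draw from only 8 values {1, 2, 3, 4, 5, 6, 7, 8}, so each is used; only seat 6 can be 1, hence seat 6 = 1.
The 7 still-open variables draw from only 7 values {2, 3, 4, 5, 6, 7, 8}, so each is used; only seat 8 can be 3, hence seat 8 = 3.
Among the 6 still-open variables, 4 fits only seat 1 (and all 6 values in {2, 4, 5, 6, 7, 8} must be used), so seat 1 = 4.
seat 2, seat 5, seat 7 share exactly the 3 values {2, 6, 8}; by pigeonhole those values go to them, so strike 2, 6, 8 from seat 3, seat 4.
Determined: seat 1=4, seat 6=1, seat 8=3. The other seats each still have more than one consistent value. That makes 3.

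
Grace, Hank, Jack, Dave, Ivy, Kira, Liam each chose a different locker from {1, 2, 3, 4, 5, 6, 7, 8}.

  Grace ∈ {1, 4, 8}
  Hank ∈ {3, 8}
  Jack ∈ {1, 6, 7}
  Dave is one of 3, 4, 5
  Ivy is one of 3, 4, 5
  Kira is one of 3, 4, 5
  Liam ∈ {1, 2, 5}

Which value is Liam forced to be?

2

Dave, Ivy, Kira share exactly the 3 values {3, 4, 5}; by pigeonhole those values go to them, so strike 3, 4, 5 from Grace, Hank, Liam.
Hank must be 8 (only option left). Remove 8 from Grace.
Grace's domain is down to {1}, so Grace = 1. Remove 1 from Jack, Liam.
So Liam = 2.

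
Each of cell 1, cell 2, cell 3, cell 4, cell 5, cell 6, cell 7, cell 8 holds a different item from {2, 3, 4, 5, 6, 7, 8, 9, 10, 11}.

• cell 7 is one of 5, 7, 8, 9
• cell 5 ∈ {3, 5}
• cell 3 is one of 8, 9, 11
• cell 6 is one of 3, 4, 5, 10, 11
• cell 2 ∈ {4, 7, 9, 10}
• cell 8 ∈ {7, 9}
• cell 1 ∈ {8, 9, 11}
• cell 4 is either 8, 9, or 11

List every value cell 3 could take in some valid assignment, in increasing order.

The 3 variables cell 1, cell 3, cell 4 are confined to {8, 9, 11}, which locks those values in; drop them from cell 2, cell 6, cell 7, cell 8.
cell 8 has just one choice, so cell 8 = 7. So cell 2, cell 7 can't be 7.
cell 7's domain is down to {5}, so cell 7 = 5. Remove 5 from cell 5, cell 6.
That leaves cell 5 = 3. Strike 3 from cell 6.
No further eliminations apply; cell 3 can still be any of 8, 9, 11.

8, 9, 11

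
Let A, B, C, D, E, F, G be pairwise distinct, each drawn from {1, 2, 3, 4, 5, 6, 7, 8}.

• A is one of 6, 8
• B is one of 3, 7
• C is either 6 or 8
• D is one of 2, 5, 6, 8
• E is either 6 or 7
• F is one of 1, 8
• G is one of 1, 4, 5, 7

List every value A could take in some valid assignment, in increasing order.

6, 8

A and C between them cover only {6, 8} — a naked pair. Remove those values from D, E, F.
E has just one choice, so E = 7. Eliminate 7 elsewhere: B, G.
F must be 1 (only option left). So G can't be 1.
B must be 3 (only option left).
No further eliminations apply; A can still be any of 6, 8.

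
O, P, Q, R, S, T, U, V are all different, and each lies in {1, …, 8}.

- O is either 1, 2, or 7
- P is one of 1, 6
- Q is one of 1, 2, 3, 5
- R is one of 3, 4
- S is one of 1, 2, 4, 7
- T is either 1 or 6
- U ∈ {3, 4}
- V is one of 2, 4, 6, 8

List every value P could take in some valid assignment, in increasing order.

Among the 8 variables, 5 fits only Q (and all 8 values in {1, 2, 3, 4, 5, 6, 7, 8} must be used), so Q = 5.
The 7 still-open variables together cover exactly {1, 2, 3, 4, 6, 7, 8} — 7 values for 7 variables — and 8 appears only in V's list, so V = 8.
P and T between them cover only {1, 6} — a naked pair. Remove those values from O, S.
R and U share exactly the 2 values {3, 4}; by pigeonhole those values go to them, so strike 3, 4 from S.
No further eliminations apply; P can still be any of 1, 6.

1, 6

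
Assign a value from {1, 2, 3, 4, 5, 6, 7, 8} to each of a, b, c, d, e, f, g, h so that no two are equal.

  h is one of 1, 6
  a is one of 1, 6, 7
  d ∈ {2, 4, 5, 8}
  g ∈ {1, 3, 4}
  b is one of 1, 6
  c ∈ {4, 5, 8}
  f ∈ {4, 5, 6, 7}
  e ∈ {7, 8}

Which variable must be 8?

The 8 variables draw from only 8 values {1, 2, 3, 4, 5, 6, 7, 8}, so each is used; only d can be 2, hence d = 2.
The 7 still-open variables draw from only 7 values {1, 3, 4, 5, 6, 7, 8}, so each is used; only g can be 3, hence g = 3.
b and h share exactly the 2 values {1, 6}; by pigeonhole those values go to them, so strike 1, 6 from a, f.
That leaves a = 7. Eliminate 7 elsewhere: e, f.
So 8 goes to e.

e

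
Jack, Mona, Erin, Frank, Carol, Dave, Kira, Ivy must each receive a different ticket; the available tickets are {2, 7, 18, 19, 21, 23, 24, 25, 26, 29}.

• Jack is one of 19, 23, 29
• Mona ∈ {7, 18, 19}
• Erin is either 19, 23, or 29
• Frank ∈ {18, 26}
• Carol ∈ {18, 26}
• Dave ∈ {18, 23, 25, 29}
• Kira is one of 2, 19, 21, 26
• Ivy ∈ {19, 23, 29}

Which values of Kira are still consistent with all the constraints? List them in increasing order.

2, 21

Frank and Carol between them cover only {18, 26} — a naked pair. Remove those values from Mona, Dave, Kira.
Jack, Erin, Ivy share exactly the 3 values {19, 23, 29}; by pigeonhole those values go to them, so strike 19, 23, 29 from Mona, Dave, Kira.
That leaves Mona = 7.
Dave has just one choice, so Dave = 25.
No further eliminations apply; Kira can still be any of 2, 21.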